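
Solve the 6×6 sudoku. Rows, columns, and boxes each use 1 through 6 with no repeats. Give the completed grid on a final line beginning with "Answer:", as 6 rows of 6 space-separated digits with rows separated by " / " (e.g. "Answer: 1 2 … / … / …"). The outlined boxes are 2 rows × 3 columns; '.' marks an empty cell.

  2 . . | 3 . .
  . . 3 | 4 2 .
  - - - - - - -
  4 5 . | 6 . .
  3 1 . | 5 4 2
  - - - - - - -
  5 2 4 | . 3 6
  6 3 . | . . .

Step 1. [r1c3∈{1,5,6}] across col 3, 5 lands solely at r1c3, so r1c3=5.
Step 2. [r1c6∈{1}] r1c6 has the single candidate 1 ⇒ r1c6=1.
Step 3. [r5c4∈{1}] nothing but 1 survives at r5c4. So r5c4=1.
Step 4. [r1c2∈{4,6}] in row 1, 4 fits only at r1c2. So r1c2=4.
Step 5. [r6c6∈{4,5}] in row 6, 4 fits only at r6c6, so r6c6=4.
Step 6. [r2c1∈{1}] r2c1 is down to just 1 ⇒ r2c1=1.
Step 7. [r1c5∈{6}] only 6 remains possible at r1c5. So r1c5=6.
Step 8. [r6c3∈{1}] only 1 remains possible at r6c3. So r6c3=1.
Step 9. [r3c3∈{2}] r3c3 is down to just 2, so r3c3=2.
Step 10. [r3c5∈{1}] r3c5 has the single candidate 1 ⇒ r3c5=1.
Step 11. [r6c4∈{2}] only 2 remains possible at r6c4, so r6c4=2.
Step 12. [r2c6∈{5}] r2c6 has the single candidate 5 ⇒ r2c6=5.
Step 13. [r2c2∈{6}] nothing but 6 survives at r2c2. So r2c2=6.
Step 14. [r3c6∈{3}] r3c6 is down to just 3 ⇒ r3c6=3.
Step 15. [r6c5∈{5}] only 5 remains possible at r6c5. So r6c5=5.
Step 16. [r4c3∈{6}] r4c3 has the single candidate 6 ⇒ r4c3=6.

Answer: 2 4 5 3 6 1 / 1 6 3 4 2 5 / 4 5 2 6 1 3 / 3 1 6 5 4 2 / 5 2 4 1 3 6 / 6 3 1 2 5 4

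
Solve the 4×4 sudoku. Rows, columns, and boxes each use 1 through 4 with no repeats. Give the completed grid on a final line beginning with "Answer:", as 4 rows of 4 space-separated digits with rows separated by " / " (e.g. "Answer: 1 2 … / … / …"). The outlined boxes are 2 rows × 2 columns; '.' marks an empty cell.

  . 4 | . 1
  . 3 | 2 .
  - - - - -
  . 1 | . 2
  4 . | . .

Step 1. [r1c3∈{3}] r1c3 has the single candidate 3 ⇒ r1c3=3.
Step 2. [r3c1∈{3}] r3c1 has the single candidate 3, so r3c1=3.
Step 3. [r2c1∈{1}] nothing but 1 survives at r2c1. So r2c1=1.
Step 4. [r3c3∈{4}] only 4 remains possible at r3c3 ⇒ r3c3=4.
Step 5. [r2c4∈{4}] nothing but 4 survives at r2c4, so r2c4=4.
Step 6. [r4c4∈{3}] only 3 remains possible at r4c4 ⇒ r4c4=3.
Step 7. [r1c1∈{2}] only 2 remains possible at r1c1, so r1c1=2.
Step 8. [r4c3∈{1}] nothing but 1 survives at r4c3 ⇒ r4c3=1.
Step 9. [r4c2∈{2}] nothing but 2 survives at r4c2, so r4c2=2.

Answer: 2 4 3 1 / 1 3 2 4 / 3 1 4 2 / 4 2 1 3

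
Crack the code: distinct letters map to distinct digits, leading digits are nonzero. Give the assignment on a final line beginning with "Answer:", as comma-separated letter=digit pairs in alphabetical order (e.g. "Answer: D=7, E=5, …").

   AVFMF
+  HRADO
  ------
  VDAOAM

Step 1. [V] V is the leading digit of a 6-digit sum of two 5-digit numbers; the final carry is exactly 1 ⇒ V=1.
Step 2. [col 1: F + O ≡ M (mod 10)] O=3 is one option consistent with column 1 (F + O ≡ M (mod 10), carry-in 0) — take it, so O=3.
Step 3. [col 1: F + O ≡ M (mod 10)] several values work for F in column 1 (F + O ≡ M (mod 10), carry-in 0); try F=7 ⇒ F=7.
Step 4. [col 1: F + O ≡ M (mod 10)] column 1: given F=7, O=3, carry-in 0, and digits 1,3,7 already taken and all letters distinct, F+O≡M (mod 10) forces M=0, so M=0.
Step 5. [col 2: M + D ≡ A (mod 10)] several values work for A in column 2 (M + D ≡ A (mod 10), carry-in 1); try A=6. So A=6.
Step 6. [col 2: M + D ≡ A (mod 10)] in column 2 we have M+D≡A with carry-in 1; given M=0, A=6 and digits 0,1,3,6,7 already taken and all letters distinct, that pins D to 5, so D=5.
Step 7. [col 4: V + R ≡ A (mod 10)] from column 4 (V=1, A=6, carry-in 1, digits 0,1,3,5,6,7 already taken and all letters distinct): R must equal 4. So R=4.
Step 8. [col 5: A + H ≡ D (mod 10)] column 5: given A=6, D=5, carry-in 0, and digits 0,1,3,4,5,6,7 already taken and all letters distinct, A+H≡D (mod 10) forces H=9 ⇒ H=9.

Answer: A=6, D=5, F=7, H=9, M=0, O=3, R=4, V=1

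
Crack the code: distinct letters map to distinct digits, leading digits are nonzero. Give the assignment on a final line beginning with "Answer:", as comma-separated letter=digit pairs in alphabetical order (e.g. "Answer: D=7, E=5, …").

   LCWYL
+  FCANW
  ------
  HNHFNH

Step 1. [col 1: L + W ≡ H (mod 10)] no forcing yet in column 1 (carry-in 0); W=8 is free and consistent — try it ⇒ W=8.
Step 2. [col 1: L + W ≡ H (mod 10)] column 1 (L + W ≡ H (mod 10), carry-in 0) doesn't pin H yet; pick H=1 and continue ⇒ H=1.
Step 3. [col 1: L + W ≡ H (mod 10)] from column 1 (W=8, H=1, carry-in 0, digits 1,8 already taken and all letters distinct): L must equal 3. So L=3.
Step 4. [col 2: Y + N ≡ N (mod 10)] column 2: given nothing yet, carry-in 1, and digits 1,3,8 already taken and all letters distinct, Y+N≡N (mod 10) forces Y=9. So Y=9.
Step 5. [col 2: Y + N ≡ N (mod 10)] column 2 (Y + N ≡ N (mod 10), carry-in 1) doesn't pin N yet; pick N=0 and continue ⇒ N=0.
Step 6. [col 3: W + A ≡ F (mod 10)] several values work for A in column 3 (W + A ≡ F (mod 10), carry-in 1); try A=7, so A=7.
Step 7. [col 3: W + A ≡ F (mod 10)] in column 3 we have W+A≡F with carry-in 1; given W=8, A=7 and digits 0,1,3,7,8,9 already taken and all letters distinct, that pins F to 6 ⇒ F=6.
Step 8. [col 4: C + C ≡ H (mod 10)] in column 4 we have C+C≡H with carry-in 1; given H=1 and digits 0,1,3,6,7,8,9 already taken and all letters distinct, that pins C to 5 ⇒ C=5.

Answer: A=7, C=5, F=6, H=1, L=3, N=0, W=8, Y=9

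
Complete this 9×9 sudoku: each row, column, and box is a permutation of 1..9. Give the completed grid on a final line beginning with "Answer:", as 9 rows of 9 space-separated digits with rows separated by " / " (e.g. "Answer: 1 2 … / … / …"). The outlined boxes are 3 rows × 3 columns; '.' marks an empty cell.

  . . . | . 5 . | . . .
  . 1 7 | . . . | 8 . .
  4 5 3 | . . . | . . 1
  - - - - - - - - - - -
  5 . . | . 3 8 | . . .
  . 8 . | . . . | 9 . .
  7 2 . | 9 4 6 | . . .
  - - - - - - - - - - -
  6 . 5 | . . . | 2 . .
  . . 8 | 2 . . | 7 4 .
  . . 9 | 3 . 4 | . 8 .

Step 1. [r3c7∈{6}] r3c7 is down to just 6 ⇒ r3c7=6.
Step 2. [r1c3∈{2,6}] 2 has one home in col 3: r1c3 ⇒ r1c3=2.
Step 3. [r2c1∈{9}] r2c1 has the single candidate 9. So r2c1=9.
Step 4. [r5c4∈{1,5,7}] across col 4, 5 lands solely at r5c4 ⇒ r5c4=5.
Step 5. [r6c3∈{1}] r6c3 has the single candidate 1, so r6c3=1.
Step 6. [r8c2∈{3}] only 3 remains possible at r8c2, so r8c2=3.
Step 7. [r8c1∈{1}] r8c1's peers cover all but 1 ⇒ r8c1=1.
Step 8. [r9c2∈{7}] r9c2 has the single candidate 7, so r9c2=7.
Step 9. [r1c2∈{6}] r1c2 has the single candidate 6, so r1c2=6.
Step 10. [r2c4∈{4,6}] across col 4, 6 lands solely at r2c4 ⇒ r2c4=6.
Step 11. [r2c9∈{2,3,4,5}] row 2 places 4 nowhere but r2c9. So r2c9=4.
Step 12. [r2c5∈{2}] nothing but 2 survives at r2c5 ⇒ r2c5=2.
Step 13. [r1c7∈{3}] r1c7 has the single candidate 3. So r1c7=3.
Step 14. [r5c6∈{1,2,7}] 2 has one home in col 6: r5c6. So r5c6=2.
Step 15. [r5c3∈{4,6}] in row 5, 4 fits only at r5c3, so r5c3=4.
Step 16. [r1c4∈{1,4,7,8}] row 1 places 4 nowhere but r1c4. So r1c4=4.
Step 17. [r3c8∈{2,7,9}] row 3 places 2 nowhere but r3c8, so r3c8=2.
Step 18. [r6c7∈{5}] r6c7 has the single candidate 5 ⇒ r6c7=5.
Step 19. [r6c8∈{3}] only 3 remains possible at r6c8. So r6c8=3.
Step 20. [r9c7∈{1}] r9c7 has the single candidate 1 ⇒ r9c7=1.
Step 21. [r7c8∈{9}] r7c8 is down to just 9. So r7c8=9.
Step 22. [r1c8∈{7}] only 7 remains possible at r1c8 ⇒ r1c8=7.
Step 23. [r9c5∈{6}] r9c5 has the single candidate 6 ⇒ r9c5=6.
Step 24. [r8c9∈{5,6}] r8c9 is the only open cell in row 8 admitting 6 ⇒ r8c9=6.
Step 25. [r8c5∈{9}] only 9 remains possible at r8c5 ⇒ r8c5=9.
Step 26. [r5c9∈{7}] r5c9 has the single candidate 7 ⇒ r5c9=7.
Step 27. [r4c4∈{1,7}] row 4 places 7 nowhere but r4c4. So r4c4=7.
Step 28. [r7c4∈{1,8}] 1 has one home in col 4: r7c4. So r7c4=1.
Step 29. [r3c6∈{7,9}] r3c6 is the only open cell in row 3 admitting 9, so r3c6=9.
Step 30. [r4c8∈{1,6}] row 4 places 1 nowhere but r4c8, so r4c8=1.
Step 31. [r7c5∈{7,8}] in row 7, 8 fits only at r7c5. So r7c5=8.
Step 32. [r3c4∈{8}] r3c4's peers cover all but 8 ⇒ r3c4=8.
Step 33. [r1c6∈{1}] r1c6's peers cover all but 1. So r1c6=1.
Step 34. [r5c5∈{1}] r5c5 is down to just 1, so r5c5=1.
Step 35. [r4c3∈{6}] nothing but 6 survives at r4c3. So r4c3=6.
Step 36. [r8c6∈{5}] r8c6's peers cover all but 5, so r8c6=5.
Step 37. [r9c9∈{5}] r9c9 is down to just 5 ⇒ r9c9=5.
Step 38. [r1c1∈{8}] r1c1's peers cover all but 8, so r1c1=8.
Step 39. [r2c6∈{3}] r2c6 is down to just 3 ⇒ r2c6=3.
Step 40. [r6c9∈{8}] r6c9's peers cover all but 8. So r6c9=8.
Step 41. [r7c9∈{3}] r7c9's peers cover all but 3 ⇒ r7c9=3.
Step 42. [r7c6∈{7}] only 7 remains possible at r7c6, so r7c6=7.
Step 43. [r4c9∈{2}] r4c9 is down to just 2. So r4c9=2.
Step 44. [r1c9∈{9}] only 9 remains possible at r1c9, so r1c9=9.
Step 45. [r9c1∈{2}] r9c1 has the single candidate 2, so r9c1=2.
Step 46. [r5c1∈{3}] only 3 remains possible at r5c1 ⇒ r5c1=3.
Step 47. [r4c7∈{4}] r4c7 is down to just 4 ⇒ r4c7=4.
Step 48. [r2c8∈{5}] only 5 remains possible at r2c8 ⇒ r2c8=5.
Step 49. [r5c8∈{6}] only 6 remains possible at r5c8 ⇒ r5c8=6.
Step 50. [r7c2∈{4}] only 4 remains possible at r7c2. So r7c2=4.
Step 51. [r4c2∈{9}] only 9 remains possible at r4c2, so r4c2=9.
Step 52. [r3c5∈{7}] r3c5's peers cover all but 7, so r3c5=7.

Answer: 8 6 2 4 5 1 3 7 9 / 9 1 7 6 2 3 8 5 4 / 4 5 3 8 7 9 6 2 1 / 5 9 6 7 3 8 4 1 2 / 3 8 4 5 1 2 9 6 7 / 7 2 1 9 4 6 5 3 8 / 6 4 5 1 8 7 2 9 3 / 1 3 8 2 9 5 7 4 6 / 2 7 9 3 6 4 1 8 5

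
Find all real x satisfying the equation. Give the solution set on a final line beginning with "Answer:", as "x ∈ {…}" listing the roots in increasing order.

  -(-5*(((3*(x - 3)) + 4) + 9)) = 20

Step 1. [-(-5*(((3*(x - 3)) + 4) + 9)) = 20] leading − — multiply by −1. So neg: -5*(((3*(x - 3)) + 4) + 9) = -20.
Step 2. [-5*(((3*(x - 3)) + 4) + 9) = -20] -5 out front; divide by -5. So div: ((3*(x - 3)) + 4) + 9 = 4.
Step 3. [((3*(x - 3)) + 4) + 9 = 4] +9 is outermost — subtract 9 both sides, so sub: (3*(x - 3)) + 4 = -5.
Step 4. [(3*(x - 3)) + 4 = -5] the outer +4 inverts by subtracting 4, so sub: 3*(x - 3) = -9.
Step 5. [3*(x - 3) = -9] divide by the outer 3 ⇒ div: x - 3 = -3.
Step 6. [x - 3 = -3] peel the -3: add 3 from each side. So sub: x = 0.

Answer: x ∈ {0}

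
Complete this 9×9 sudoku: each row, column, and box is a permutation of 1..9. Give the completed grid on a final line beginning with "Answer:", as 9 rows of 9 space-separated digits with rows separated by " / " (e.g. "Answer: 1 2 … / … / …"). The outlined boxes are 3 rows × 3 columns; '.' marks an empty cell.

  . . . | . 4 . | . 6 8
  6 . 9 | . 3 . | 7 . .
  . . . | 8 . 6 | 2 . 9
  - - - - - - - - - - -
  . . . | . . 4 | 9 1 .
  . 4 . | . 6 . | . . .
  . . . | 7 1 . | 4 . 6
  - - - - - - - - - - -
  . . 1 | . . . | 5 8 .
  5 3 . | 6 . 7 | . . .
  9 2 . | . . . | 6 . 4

Step 1. [r4c3∈{2,3,5,6,7,8}] col 3 places 6 nowhere but r4c3, so r4c3=6.
Step 2. [r5c1∈{1,2,3,7,8}] r5c1 is the only open cell in row 5 admitting 1. So r5c1=1.
Step 3. [r3c2∈{1,5,7}] in row 3, 1 fits only at r3c2, so r3c2=1.
Step 4. [r7c4∈{2,3,4,9}] 4 has one home in col 4: r7c4 ⇒ r7c4=4.
Step 5. [r7c1∈{7}] r7c1 is down to just 7. So r7c1=7.
Step 6. [r9c3∈{8}] r9c3 has the single candidate 8. So r9c3=8.
Step 7. [r9c5∈{5}] r9c5 has the single candidate 5 ⇒ r9c5=5.
Step 8. [r2c2∈{5,8}] row 2 places 8 nowhere but r2c2. So r2c2=8.
Step 9. [r8c5∈{2,8,9}] r8c5 is the only open cell in row 8 admitting 8 ⇒ r8c5=8.
Step 10. [r4c5∈{2}] nothing but 2 survives at r4c5, so r4c5=2.
Step 11. [r7c6∈{2,3,9}] in box 8, 2 fits only at r7c6, so r7c6=2.
Step 12. [r7c9∈{3}] r7c9 is down to just 3, so r7c9=3.
Step 13. [r3c1∈{3,4}] col 1 places 4 nowhere but r3c1 ⇒ r3c1=4.
Step 14. [r2c4∈{1,2,5}] row 2 places 2 nowhere but r2c4 ⇒ r2c4=2.
Step 15. [r6c2∈{5,9}] col 2 places 9 nowhere but r6c2, so r6c2=9.
Step 16. [r5c7∈{3,8}] r5c7 is the only open cell in col 7 admitting 8, so r5c7=8.
Step 17. [r1c7∈{1,3}] col 7 places 3 nowhere but r1c7. So r1c7=3.
Step 18. [r3c8∈{5}] nothing but 5 survives at r3c8 ⇒ r3c8=5.
Step 19. [r2c6∈{1,5}] r2c6 is the only open cell in row 2 admitting 5, so r2c6=5.
Step 20. [r6c3∈{2,3,5}] across row 6, 5 lands solely at r6c3, so r6c3=5.
Step 21. [r4c2∈{7}] nothing but 7 survives at r4c2. So r4c2=7.
Step 22. [r5c9∈{2,5,7}] across col 9, 7 lands solely at r5c9, so r5c9=7.
Step 23. [r5c4∈{3,5,9}] across row 5, 5 lands solely at r5c4 ⇒ r5c4=5.
Step 24. [r4c4∈{3}] r4c4 has the single candidate 3 ⇒ r4c4=3.
Step 25. [r6c1∈{2,3,8}] 3 has one home in col 1: r6c1, so r6c1=3.
Step 26. [r1c3∈{2,7}] r1c3 is the only open cell in row 1 admitting 7 ⇒ r1c3=7.
Step 27. [r9c4∈{1}] nothing but 1 survives at r9c4, so r9c4=1.
Step 28. [r6c8∈{2}] r6c8 is down to just 2. So r6c8=2.
Step 29. [r2c9∈{1}] r2c9's peers cover all but 1 ⇒ r2c9=1.
Step 30. [r1c4∈{9}] r1c4's peers cover all but 9. So r1c4=9.
Step 31. [r9c8∈{7}] only 7 remains possible at r9c8 ⇒ r9c8=7.
Step 32. [r9c6∈{3}] r9c6's peers cover all but 3 ⇒ r9c6=3.
Step 33. [r7c5∈{9}] r7c5 is down to just 9 ⇒ r7c5=9.
Step 34. [r1c1∈{2}] only 2 remains possible at r1c1 ⇒ r1c1=2.
Step 35. [r5c3∈{2}] r5c3 is down to just 2 ⇒ r5c3=2.
Step 36. [r8c8∈{9}] r8c8 has the single candidate 9, so r8c8=9.
Step 37. [r7c2∈{6}] nothing but 6 survives at r7c2 ⇒ r7c2=6.
Step 38. [r8c3∈{4}] nothing but 4 survives at r8c3 ⇒ r8c3=4.
Step 39. [r1c2∈{5}] only 5 remains possible at r1c2. So r1c2=5.
Step 40. [r3c5∈{7}] nothing but 7 survives at r3c5. So r3c5=7.
Step 41. [r6c6∈{8}] only 8 remains possible at r6c6, so r6c6=8.
Step 42. [r5c8∈{3}] r5c8 is down to just 3, so r5c8=3.
Step 43. [r3c3∈{3}] nothing but 3 survives at r3c3 ⇒ r3c3=3.
Step 44. [r2c8∈{4}] r2c8's peers cover all but 4, so r2c8=4.
Step 45. [r4c9∈{5}] only 5 remains possible at r4c9 ⇒ r4c9=5.
Step 46. [r5c6∈{9}] r5c6's peers cover all but 9 ⇒ r5c6=9.
Step 47. [r8c7∈{1}] r8c7 has the single candidate 1 ⇒ r8c7=1.
Step 48. [r8c9∈{2}] nothing but 2 survives at r8c9, so r8c9=2.
Step 49. [r1c6∈{1}] r1c6 is down to just 1. So r1c6=1.
Step 50. [r4c1∈{8}] nothing but 8 survives at r4c1 ⇒ r4c1=8.

Answer: 2 5 7 9 4 1 3 6 8 / 6 8 9 2 3 5 7 4 1 / 4 1 3 8 7 6 2 5 9 / 8 7 6 3 2 4 9 1 5 / 1 4 2 5 6 9 8 3 7 / 3 9 5 7 1 8 4 2 6 / 7 6 1 4 9 2 5 8 3 / 5 3 4 6 8 7 1 9 2 / 9 2 8 1 5 3 6 7 4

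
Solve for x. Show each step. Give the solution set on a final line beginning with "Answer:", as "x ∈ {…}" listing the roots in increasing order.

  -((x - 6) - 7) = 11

Step 1. [-((x - 6) - 7) = 11] LHS negated; negate both sides ⇒ neg: (x - 6) - 7 = -11.
Step 2. [(x - 6) - 7 = -11] 7 comes off first (add 7), so sub: x - 6 = -4.
Step 3. [x - 6 = -4] add 6: x sits inside (… - 6) ⇒ sub: x = 2.

Answer: x ∈ {2}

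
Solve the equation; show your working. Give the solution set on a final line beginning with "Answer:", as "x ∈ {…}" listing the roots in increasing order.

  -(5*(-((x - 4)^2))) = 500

Step 1. [-(5*(-((x - 4)^2))) = 500] flip signs both sides, so neg: 5*(-((x - 4)^2)) = -500.
Step 2. [5*(-((x - 4)^2)) = -500] 5 out front; divide by 5 ⇒ div: -((x - 4)^2) = -100.
Step 3. [-((x - 4)^2) = -100] flip signs both sides, so neg: (x - 4)^2 = 100.
Step 4. [(x - 4)^2 = 100] LHS squared, RHS 100 ≥ 0: apply √ (±). So sqrt: x - 4 = 10 or -10.
Step 5. [x - 4 = 10 or -10] -4 is outermost — add 4 both sides. So sub: x = 14 or -6.

Answer: x ∈ {-6, 14}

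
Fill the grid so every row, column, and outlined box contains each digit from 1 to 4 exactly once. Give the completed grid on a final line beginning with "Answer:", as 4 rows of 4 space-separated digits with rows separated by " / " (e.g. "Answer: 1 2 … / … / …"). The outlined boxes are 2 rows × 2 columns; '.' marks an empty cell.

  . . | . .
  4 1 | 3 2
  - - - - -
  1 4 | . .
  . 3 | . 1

Step 1. [r4c1∈{2}] r4c1 has the single candidate 2. So r4c1=2.
Step 2. [r1c3∈{1,4}] across row 1, 1 lands solely at r1c3 ⇒ r1c3=1.
Step 3. [r1c1∈{3}] nothing but 3 survives at r1c1 ⇒ r1c1=3.
Step 4. [r3c3∈{2}] r3c3 is down to just 2. So r3c3=2.
Step 5. [r3c4∈{3}] nothing but 3 survives at r3c4, so r3c4=3.
Step 6. [r1c2∈{2}] r1c2 has the single candidate 2, so r1c2=2.
Step 7. [r4c3∈{4}] r4c3's peers cover all but 4 ⇒ r4c3=4.
Step 8. [r1c4∈{4}] nothing but 4 survives at r1c4. So r1c4=4.

Answer: 3 2 1 4 / 4 1 3 2 / 1 4 2 3 / 2 3 4 1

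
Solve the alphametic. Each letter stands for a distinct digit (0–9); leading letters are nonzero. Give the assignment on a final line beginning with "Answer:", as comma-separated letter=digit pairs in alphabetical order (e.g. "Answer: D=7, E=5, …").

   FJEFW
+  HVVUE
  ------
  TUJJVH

Step 1. [col 1: W + E ≡ H (mod 10)] several values work for E in column 1 (W + E ≡ H (mod 10), carry-in 0); try E=4, so E=4.
Step 2. [T] adding two 5-digit numbers gives at most 5+1 digits, and here it does — T is that final carry and must be 1, so T=1.
Step 3. [col 1: W + E ≡ H (mod 10)] no forcing yet in column 1 (carry-in 0); W=2 is free and consistent — try it. So W=2.
Step 4. [col 1: W + E ≡ H (mod 10)] column 1 reads W+E+carry(0)=H with W=2, E=4; with digits 1,2,4 already taken and all letters distinct, the only value for H is 6 ⇒ H=6.
Step 5. [col 2: F + U ≡ V (mod 10)] no forcing yet in column 2 (carry-in 0); V=0 is free and consistent — try it. So V=0.
Step 6. [col 2: F + U ≡ V (mod 10)] several values work for F in column 2 (F + U ≡ V (mod 10), carry-in 0); try F=7 ⇒ F=7.
Step 7. [col 2: F + U ≡ V (mod 10)] from column 2 (F=7, V=0, carry-in 0, digits 0,1,2,4,6,7 already taken and all letters distinct): U must equal 3 ⇒ U=3.
Step 8. [col 3: E + V ≡ J (mod 10)] in column 3 we have E+V≡J with carry-in 1; given E=4, V=0 and digits 0,1,2,3,4,6,7 already taken and all letters distinct, that pins J to 5, so J=5.

Answer: E=4, F=7, H=6, J=5, T=1, U=3, V=0, W=2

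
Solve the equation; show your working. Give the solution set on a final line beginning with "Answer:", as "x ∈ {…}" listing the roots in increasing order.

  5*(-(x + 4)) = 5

Step 1. [5*(-(x + 4)) = 5] divide by the outer 5. So div: -(x + 4) = 1.
Step 2. [-(x + 4) = 1] leading − — multiply by −1. So neg: x + 4 = -1.
Step 3. [x + 4 = -1] subtract 4: x sits inside (… + 4), so sub: x = -5.

Answer: x ∈ {-5}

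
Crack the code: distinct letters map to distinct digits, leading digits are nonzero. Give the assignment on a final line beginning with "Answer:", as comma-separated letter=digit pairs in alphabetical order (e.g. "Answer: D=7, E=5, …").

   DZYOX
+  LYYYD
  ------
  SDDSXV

Step 1. [S] S is the leading digit of a 6-digit sum of two 5-digit numbers; the final carry is exactly 1 ⇒ S=1.
Step 2. [col 1: X + D ≡ V (mod 10)] V=6 is one option consistent with column 1 (X + D ≡ V (mod 10), carry-in 0) — take it, so V=6.
Step 3. [col 1: X + D ≡ V (mod 10)] no forcing yet in column 1 (carry-in 0); X=2 is free and consistent — try it. So X=2.
Step 4. [col 1: X + D ≡ V (mod 10)] column 1: given X=2, V=6, carry-in 0, and digits 1,2,6 already taken and all letters distinct, X+D≡V (mod 10) forces D=4 ⇒ D=4.
Step 5. [col 2: O + Y ≡ X (mod 10)] column 2 (O + Y ≡ X (mod 10), carry-in 0) doesn't pin Y yet; pick Y=5 and continue. So Y=5.
Step 6. [col 2: O + Y ≡ X (mod 10)] column 2: given Y=5, X=2, carry-in 0, and digits 1,2,4,5,6 already taken and all letters distinct, O+Y≡X (mod 10) forces O=7, so O=7.
Step 7. [col 4: Z + Y ≡ D (mod 10)] from column 4 (Y=5, D=4, carry-in 1, digits 1,2,4,5,6,7 already taken and all letters distinct): Z must equal 8 ⇒ Z=8.
Step 8. [col 5: D + L ≡ D (mod 10)] column 5 reads D+L+carry(1)=D with D=4; with digits 1,2,4,5,6,7,8 already taken and all letters distinct, the only value for L is 9, so L=9.

Answer: D=4, L=9, O=7, S=1, V=6, X=2, Y=5, Z=8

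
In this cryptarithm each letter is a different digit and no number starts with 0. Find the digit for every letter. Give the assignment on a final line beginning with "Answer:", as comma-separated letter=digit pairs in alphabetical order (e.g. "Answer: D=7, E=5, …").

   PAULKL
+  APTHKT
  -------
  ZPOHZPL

Step 1. [col 1: L + T ≡ L (mod 10)] column 1: given nothing yet, carry-in 0, and all letters distinct, none taken yet, L+T≡L (mod 10) forces T=0. So T=0.
Step 2. [col 1: L + T ≡ L (mod 10)] L=7 is one option consistent with column 1 (L + T ≡ L (mod 10), carry-in 0) — take it. So L=7.
Step 3. [Z] the sum has 7 digits but both addends have 6; that extra leading digit Z is the final carry, namely 1, so Z=1.
Step 4. [col 2: K + K ≡ P (mod 10)] column 2 (K + K ≡ P (mod 10), carry-in 0) doesn't pin K yet; pick K=8 and continue. So K=8.
Step 5. [col 2: K + K ≡ P (mod 10)] in column 2 we have K+K≡P with carry-in 0; given K=8 and digits 0,1,7,8 already taken and all letters distinct, that pins P to 6, so P=6.
Step 6. [col 3: L + H ≡ Z (mod 10)] column 3 reads L+H+carry(1)=Z with L=7, Z=1; with digits 0,1,6,7,8 already taken and all letters distinct, the only value for H is 3 ⇒ H=3.
Step 7. [col 4: U + T ≡ H (mod 10)] column 4: given T=0, H=3, carry-in 1, and digits 0,1,3,6,7,8 already taken and all letters distinct, U+T≡H (mod 10) forces U=2, so U=2.
Step 8. [col 5: A + P ≡ O (mod 10)] in column 5 we have A+P≡O with carry-in 0; given P=6 and digits 0,1,2,3,6,7,8 already taken and all letters distinct, that pins A to 9. So A=9.
Step 9. [col 5: A + P ≡ O (mod 10)] column 5 reads A+P+carry(0)=O with A=9, P=6; with digits 0,1,2,3,6,7,8,9 already taken and all letters distinct, the only value for O is 5. So O=5.

Answer: A=9, H=3, K=8, L=7, O=5, P=6, T=0, U=2, Z=1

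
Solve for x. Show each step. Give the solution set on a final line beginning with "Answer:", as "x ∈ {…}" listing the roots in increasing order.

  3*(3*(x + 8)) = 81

Step 1. [3*(3*(x + 8)) = 81] divide by the outer 3 ⇒ div: 3*(x + 8) = 27.
Step 2. [3*(x + 8) = 27] leading coefficient 3: divide by 3 ⇒ div: x + 8 = 9.
Step 3. [x + 8 = 9] peel the +8: subtract 8 from each side, so sub: x = 1.

Answer: x ∈ {1}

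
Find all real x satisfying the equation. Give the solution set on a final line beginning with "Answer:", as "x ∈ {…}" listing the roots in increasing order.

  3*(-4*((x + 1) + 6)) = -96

Step 1. [3*(-4*((x + 1) + 6)) = -96] LHS = 3·(…); ÷3 both sides. So div: -4*((x + 1) + 6) = -32.
Step 2. [-4*((x + 1) + 6) = -32] -4·(inner) — divide through by -4. So div: (x + 1) + 6 = 8.
Step 3. [(x + 1) + 6 = 8] peel the +6: subtract 6 from each side, so sub: x + 1 = 2.
Step 4. [x + 1 = 2] subtract 1: x sits inside (… + 1), so sub: x = 1.

Answer: x ∈ {1}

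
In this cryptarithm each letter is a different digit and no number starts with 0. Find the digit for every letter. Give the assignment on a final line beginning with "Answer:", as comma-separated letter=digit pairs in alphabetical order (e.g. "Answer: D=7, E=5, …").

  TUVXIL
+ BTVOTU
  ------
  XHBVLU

Step 1. [col 1: L + U ≡ U (mod 10)] from column 1 (nothing yet, carry-in 0, all letters distinct, none taken yet): L must equal 0, so L=0.
Step 2. [col 1: L + U ≡ U (mod 10)] U=5 is one option consistent with column 1 (L + U ≡ U (mod 10), carry-in 0) — take it, so U=5.
Step 3. [col 2: I + T ≡ L (mod 10)] no forcing yet in column 2 (carry-in 0); T=1 is free and consistent — try it ⇒ T=1.
Step 4. [col 2: I + T ≡ L (mod 10)] column 2: given T=1, L=0, carry-in 0, and digits 0,1,5 already taken and all letters distinct, I+T≡L (mod 10) forces I=9 ⇒ I=9.
Step 5. [col 3: X + O ≡ V (mod 10)] several values work for V in column 3 (X + O ≡ V (mod 10), carry-in 1); try V=3 ⇒ V=3.
Step 6. [col 3: X + O ≡ V (mod 10)] column 3 (X + O ≡ V (mod 10), carry-in 1) doesn't pin O yet; pick O=4 and continue, so O=4.
Step 7. [col 3: X + O ≡ V (mod 10)] column 3: given O=4, V=3, carry-in 1, and digits 0,1,3,4,5,9 already taken and all letters distinct, X+O≡V (mod 10) forces X=8 ⇒ X=8.
Step 8. [col 4: V + V ≡ B (mod 10)] from column 4 (V=3, carry-in 1, digits 0,1,3,4,5,8,9 already taken and all letters distinct): B must equal 7 ⇒ B=7.
Step 9. [col 5: U + T ≡ H (mod 10)] in column 5 we have U+T≡H with carry-in 0; given U=5, T=1 and digits 0,1,3,4,5,7,8,9 already taken and all letters distinct, that pins H to 6, so H=6.

Answer: B=7, H=6, I=9, L=0, O=4, T=1, U=5, V=3, X=8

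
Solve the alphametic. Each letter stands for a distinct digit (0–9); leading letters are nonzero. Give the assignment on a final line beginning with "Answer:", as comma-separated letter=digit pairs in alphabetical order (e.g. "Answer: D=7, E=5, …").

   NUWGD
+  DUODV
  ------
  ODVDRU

Step 1. [col 1: D + V ≡ U (mod 10)] no forcing yet in column 1 (carry-in 0); V=4 is free and consistent — try it, so V=4.
Step 2. [col 1: D + V ≡ U (mod 10)] several values work for D in column 1 (D + V ≡ U (mod 10), carry-in 0); try D=3 ⇒ D=3.
Step 3. [O] O is the leading digit of a 6-digit sum of two 5-digit numbers; the final carry is exactly 1. So O=1.
Step 4. [col 1: D + V ≡ U (mod 10)] in column 1 we have D+V≡U with carry-in 0; given D=3, V=4 and digits 1,3,4 already taken and all letters distinct, that pins U to 7, so U=7.
Step 5. [col 2: G + D ≡ R (mod 10)] several values work for G in column 2 (G + D ≡ R (mod 10), carry-in 0); try G=5, so G=5.
Step 6. [col 2: G + D ≡ R (mod 10)] in column 2 we have G+D≡R with carry-in 0; given G=5, D=3 and digits 1,3,4,5,7 already taken and all letters distinct, that pins R to 8. So R=8.
Step 7. [col 3: W + O ≡ D (mod 10)] in column 3 we have W+O≡D with carry-in 0; given O=1, D=3 and digits 1,3,4,5,7,8 already taken and all letters distinct, that pins W to 2. So W=2.
Step 8. [col 5: N + D ≡ D (mod 10)] column 5: given D=3, carry-in 1, and digits 1,2,3,4,5,7,8 already taken and all letters distinct, N+D≡D (mod 10) forces N=9, so N=9.

Answer: D=3, G=5, N=9, O=1, R=8, U=7, V=4, W=2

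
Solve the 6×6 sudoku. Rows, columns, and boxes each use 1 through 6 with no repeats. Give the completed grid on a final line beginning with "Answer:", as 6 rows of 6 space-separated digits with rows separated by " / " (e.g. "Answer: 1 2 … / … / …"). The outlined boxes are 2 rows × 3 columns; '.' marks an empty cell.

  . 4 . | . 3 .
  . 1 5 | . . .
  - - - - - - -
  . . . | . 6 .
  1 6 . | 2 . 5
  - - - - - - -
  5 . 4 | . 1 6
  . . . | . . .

Step 1. [r5c2∈{2,3}] 2 has one home in row 5: r5c2 ⇒ r5c2=2.
Step 2. [r6c2∈{3}] r6c2's peers cover all but 3, so r6c2=3.
Step 3. [r3c6∈{1,3,4}] across col 6, 3 lands solely at r3c6, so r3c6=3.
Step 4. [r4c5∈{4}] only 4 remains possible at r4c5, so r4c5=4.
Step 5. [r2c5∈{2}] only 2 remains possible at r2c5. So r2c5=2.
Step 6. [r6c1∈{6}] only 6 remains possible at r6c1, so r6c1=6.
Step 7. [r1c4∈{1,5,6}] in row 1, 5 fits only at r1c4 ⇒ r1c4=5.
Step 8. [r1c1∈{2}] r1c1's peers cover all but 2, so r1c1=2.
Step 9. [r6c4∈{4}] r6c4 has the single candidate 4, so r6c4=4.
Step 10. [r3c2∈{5}] nothing but 5 survives at r3c2, so r3c2=5.
Step 11. [r1c6∈{1}] nothing but 1 survives at r1c6. So r1c6=1.
Step 12. [r4c3∈{3}] r4c3 is down to just 3 ⇒ r4c3=3.
Step 13. [r3c4∈{1}] nothing but 1 survives at r3c4 ⇒ r3c4=1.
Step 14. [r6c3∈{1}] r6c3 is down to just 1 ⇒ r6c3=1.
Step 15. [r2c6∈{4}] r2c6 is down to just 4. So r2c6=4.
Step 16. [r1c3∈{6}] only 6 remains possible at r1c3 ⇒ r1c3=6.
Step 17. [r3c1∈{4}] r3c1 is down to just 4. So r3c1=4.
Step 18. [r6c6∈{2}] r6c6 has the single candidate 2. So r6c6=2.
Step 19. [r3c3∈{2}] r3c3's peers cover all but 2 ⇒ r3c3=2.
Step 20. [r2c4∈{6}] r2c4's peers cover all but 6 ⇒ r2c4=6.
Step 21. [r2c1∈{3}] r2c1's peers cover all but 3 ⇒ r2c1=3.
Step 22. [r6c5∈{5}] r6c5 has the single candidate 5 ⇒ r6c5=5.
Step 23. [r5c4∈{3}] r5c4's peers cover all but 3, so r5c4=3.

Answer: 2 4 6 5 3 1 / 3 1 5 6 2 4 / 4 5 2 1 6 3 / 1 6 3 2 4 5 / 5 2 4 3 1 6 / 6 3 1 4 5 2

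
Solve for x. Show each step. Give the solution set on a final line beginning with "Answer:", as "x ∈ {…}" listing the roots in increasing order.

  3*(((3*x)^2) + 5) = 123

Step 1. [3*(((3*x)^2) + 5) = 123] leading coefficient 3: divide by 3, so div: ((3*x)^2) + 5 = 41.
Step 2. [((3*x)^2) + 5 = 41] the outer +5 inverts by subtracting 5. So sub: (3*x)^2 = 36.
Step 3. [(3*x)^2 = 36] LHS squared, RHS 36 ≥ 0: apply √ (±), so sqrt: 3*x = 6 or -6.
Step 4. [3*x = 6 or -6] 3 out front; divide by 3, so div: x = 2 or -2.

Answer: x ∈ {-2, 2}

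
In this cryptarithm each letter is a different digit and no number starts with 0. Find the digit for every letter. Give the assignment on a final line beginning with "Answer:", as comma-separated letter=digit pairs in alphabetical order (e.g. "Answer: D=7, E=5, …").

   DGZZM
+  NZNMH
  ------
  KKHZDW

Step 1. [col 1: M + H ≡ W (mod 10)] column 1 (M + H ≡ W (mod 10), carry-in 0) doesn't pin M yet; pick M=7 and continue ⇒ M=7.
Step 2. [col 1: M + H ≡ W (mod 10)] column 1 (M + H ≡ W (mod 10), carry-in 0) doesn't pin H yet; pick H=8 and continue ⇒ H=8.
Step 3. [col 1: M + H ≡ W (mod 10)] in column 1 we have M+H≡W with carry-in 0; given M=7, H=8 and digits 7,8 already taken and all letters distinct, that pins W to 5, so W=5.
Step 4. [K] the sum has 6 digits but both addends have 5; that extra leading digit K is the final carry, namely 1 ⇒ K=1.
Step 5. [col 2: Z + M ≡ D (mod 10)] no forcing yet in column 2 (carry-in 1); Z=4 is free and consistent — try it. So Z=4.
Step 6. [col 2: Z + M ≡ D (mod 10)] column 2 reads Z+M+carry(1)=D with Z=4, M=7; with digits 1,4,5,7,8 already taken and all letters distinct, the only value for D is 2. So D=2.
Step 7. [col 3: Z + N ≡ Z (mod 10)] column 3: given Z=4, carry-in 1, and digits 1,2,4,5,7,8 already taken and all letters distinct, Z+N≡Z (mod 10) forces N=9. So N=9.
Step 8. [col 4: G + Z ≡ H (mod 10)] column 4: given Z=4, H=8, carry-in 1, and digits 1,2,4,5,7,8,9 already taken and all letters distinct, G+Z≡H (mod 10) forces G=3 ⇒ G=3.

Answer: D=2, G=3, H=8, K=1, M=7, N=9, W=5, Z=4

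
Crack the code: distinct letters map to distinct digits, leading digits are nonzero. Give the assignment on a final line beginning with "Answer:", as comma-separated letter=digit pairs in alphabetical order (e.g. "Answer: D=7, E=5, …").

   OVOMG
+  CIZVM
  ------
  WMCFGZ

Step 1. [W] adding two 5-digit numbers gives at most 5+1 digits, and here it does — W is that final carry and must be 1, so W=1.
Step 2. [col 1: G + M ≡ Z (mod 10)] M=4 is one option consistent with column 1 (G + M ≡ Z (mod 10), carry-in 0) — take it ⇒ M=4.
Step 3. [col 1: G + M ≡ Z (mod 10)] Z=2 is one option consistent with column 1 (G + M ≡ Z (mod 10), carry-in 0) — take it ⇒ Z=2.
Step 4. [col 1: G + M ≡ Z (mod 10)] in column 1 we have G+M≡Z with carry-in 0; given M=4, Z=2 and digits 1,2,4 already taken and all letters distinct, that pins G to 8, so G=8.
Step 5. [col 2: M + V ≡ G (mod 10)] column 2: given M=4, G=8, carry-in 1, and digits 1,2,4,8 already taken and all letters distinct, M+V≡G (mod 10) forces V=3 ⇒ V=3.
Step 6. [col 3: O + Z ≡ F (mod 10)] column 3 (O + Z ≡ F (mod 10), carry-in 0) doesn't pin F yet; pick F=7 and continue, so F=7.
Step 7. [col 3: O + Z ≡ F (mod 10)] column 3 reads O+Z+carry(0)=F with Z=2, F=7; with digits 1,2,3,4,7,8 already taken and all letters distinct, the only value for O is 5, so O=5.
Step 8. [col 4: V + I ≡ C (mod 10)] in column 4 we have V+I≡C with carry-in 0; given V=3 and digits 1,2,3,4,5,7,8 already taken and all letters distinct, that pins I to 6, so I=6.
Step 9. [col 4: V + I ≡ C (mod 10)] column 4: given V=3, I=6, carry-in 0, and digits 1,2,3,4,5,6,7,8 already taken and all letters distinct, V+I≡C (mod 10) forces C=9 ⇒ C=9.

Answer: C=9, F=7, G=8, I=6, M=4, O=5, V=3, W=1, Z=2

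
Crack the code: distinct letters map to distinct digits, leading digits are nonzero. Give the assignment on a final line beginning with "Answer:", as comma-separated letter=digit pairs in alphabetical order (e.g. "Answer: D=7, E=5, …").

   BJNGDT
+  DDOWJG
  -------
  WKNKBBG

Step 1. [col 1: T + G ≡ G (mod 10)] column 1: given nothing yet, carry-in 0, and all letters distinct, none taken yet, T+G≡G (mod 10) forces T=0, so T=0.
Step 2. [col 1: T + G ≡ G (mod 10)] no forcing yet in column 1 (carry-in 0); G=7 is free and consistent — try it ⇒ G=7.
Step 3. [col 2: D + J ≡ B (mod 10)] several values work for B in column 2 (D + J ≡ B (mod 10), carry-in 0); try B=8, so B=8.
Step 4. [col 2: D + J ≡ B (mod 10)] several values work for J in column 2 (D + J ≡ B (mod 10), carry-in 0); try J=2, so J=2.
Step 5. [W] W is the leading digit of a 7-digit sum of two 6-digit numbers; the final carry is exactly 1 ⇒ W=1.
Step 6. [col 2: D + J ≡ B (mod 10)] from column 2 (J=2, B=8, carry-in 0, digits 0,1,2,7,8 already taken and all letters distinct): D must equal 6. So D=6.
Step 7. [col 4: N + O ≡ K (mod 10)] column 4 (N + O ≡ K (mod 10), carry-in 0) doesn't pin K yet; pick K=4 and continue, so K=4.
Step 8. [col 4: N + O ≡ K (mod 10)] no forcing yet in column 4 (carry-in 0); O=5 is free and consistent — try it, so O=5.
Step 9. [col 4: N + O ≡ K (mod 10)] column 4: given O=5, K=4, carry-in 0, and digits 0,1,2,4,5,6,7,8 already taken and all letters distinct, N+O≡K (mod 10) forces N=9 ⇒ N=9.

Answer: B=8, D=6, G=7, J=2, K=4, N=9, O=5, T=0, W=1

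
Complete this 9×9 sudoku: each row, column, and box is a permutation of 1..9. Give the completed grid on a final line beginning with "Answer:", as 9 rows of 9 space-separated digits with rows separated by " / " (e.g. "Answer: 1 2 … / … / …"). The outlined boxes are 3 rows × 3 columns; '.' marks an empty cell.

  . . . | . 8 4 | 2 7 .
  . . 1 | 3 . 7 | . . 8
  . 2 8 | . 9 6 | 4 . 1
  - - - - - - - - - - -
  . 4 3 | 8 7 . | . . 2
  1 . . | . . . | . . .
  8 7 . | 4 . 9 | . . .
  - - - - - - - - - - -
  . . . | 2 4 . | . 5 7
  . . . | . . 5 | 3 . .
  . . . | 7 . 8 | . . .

Step 1. [r8c4∈{1,6,9}] 9 has one home in col 4: r8c4 ⇒ r8c4=9.
Step 2. [r5c4∈{5,6}] 6 has one home in col 4: r5c4, so r5c4=6.
Step 3. [r2c1∈{4,5,6,9}] 4 has one home in row 2: r2c1, so r2c1=4.
Step 4. [r8c3∈{2,4,6,7}] col 3 places 7 nowhere but r8c3, so r8c3=7.
Step 5. [r9c3∈{2,4,5,6,9}] in col 3, 4 fits only at r9c3. So r9c3=4.
Step 6. [r3c8∈{3}] nothing but 3 survives at r3c8. So r3c8=3.
Step 7. [r4c6∈{1}] r4c6's peers cover all but 1, so r4c6=1.
Step 8. [r5c6∈{2,3}] across col 6, 2 lands solely at r5c6, so r5c6=2.
Step 9. [r3c4∈{5}] nothing but 5 survives at r3c4. So r3c4=5.
Step 10. [r7c6∈{3}] only 3 remains possible at r7c6 ⇒ r7c6=3.
Step 11. [r5c7∈{5,7,8,9}] across row 5, 7 lands solely at r5c7 ⇒ r5c7=7.
Step 12. [r7c7∈{1,6,8,9}] r7c7 is the only open cell in col 7 admitting 8. So r7c7=8.
Step 13. [r7c2∈{1,6,9}] row 7 places 1 nowhere but r7c2 ⇒ r7c2=1.
Step 14. [r5c8∈{4,8,9}] 8 has one home in row 5: r5c8. So r5c8=8.
Step 15. [r8c8∈{1,2,4,6}] r8c8 is the only open cell in col 8 admitting 4 ⇒ r8c8=4.
Step 16. [r8c9∈{6}] only 6 remains possible at r8c9. So r8c9=6.
Step 17. [r9c9∈{9}] nothing but 9 survives at r9c9, so r9c9=9.
Step 18. [r1c9∈{5}] nothing but 5 survives at r1c9 ⇒ r1c9=5.
Step 19. [r2c2∈{5,6,9}] r2c2 is the only open cell in row 2 admitting 5. So r2c2=5.
Step 20. [r9c1∈{2,3,5,6}] row 9 places 5 nowhere but r9c1 ⇒ r9c1=5.
Step 21. [r5c2∈{9}] only 9 remains possible at r5c2 ⇒ r5c2=9.
Step 22. [r4c1∈{6}] only 6 remains possible at r4c1 ⇒ r4c1=6.
Step 23. [r7c3∈{6,9}] r7c3 is the only open cell in row 7 admitting 6. So r7c3=6.
Step 24. [r9c7∈{1}] only 1 remains possible at r9c7. So r9c7=1.
Step 25. [r5c3∈{5}] nothing but 5 survives at r5c3 ⇒ r5c3=5.
Step 26. [r4c8∈{9}] r4c8's peers cover all but 9. So r4c8=9.
Step 27. [r5c5∈{3}] nothing but 3 survives at r5c5, so r5c5=3.
Step 28. [r1c1∈{3,9}] across col 1, 3 lands solely at r1c1. So r1c1=3.
Step 29. [r2c8∈{6}] r2c8 is down to just 6, so r2c8=6.
Step 30. [r6c5∈{5}] nothing but 5 survives at r6c5, so r6c5=5.
Step 31. [r8c1∈{2}] nothing but 2 survives at r8c1. So r8c1=2.
Step 32. [r6c8∈{1}] r6c8 has the single candidate 1, so r6c8=1.
Step 33. [r2c7∈{9}] nothing but 9 survives at r2c7 ⇒ r2c7=9.
Step 34. [r1c4∈{1}] r1c4's peers cover all but 1. So r1c4=1.
Step 35. [r6c9∈{3}] r6c9 has the single candidate 3. So r6c9=3.
Step 36. [r1c3∈{9}] r1c3's peers cover all but 9 ⇒ r1c3=9.
Step 37. [r6c7∈{6}] r6c7 has the single candidate 6 ⇒ r6c7=6.
Step 38. [r4c7∈{5}] r4c7 is down to just 5. So r4c7=5.
Step 39. [r2c5∈{2}] r2c5's peers cover all but 2 ⇒ r2c5=2.
Step 40. [r7c1∈{9}] r7c1 has the single candidate 9 ⇒ r7c1=9.
Step 41. [r3c1∈{7}] only 7 remains possible at r3c1 ⇒ r3c1=7.
Step 42. [r1c2∈{6}] only 6 remains possible at r1c2. So r1c2=6.
Step 43. [r5c9∈{4}] r5c9 is down to just 4 ⇒ r5c9=4.
Step 44. [r6c3∈{2}] only 2 remains possible at r6c3. So r6c3=2.
Step 45. [r8c2∈{8}] r8c2 is down to just 8 ⇒ r8c2=8.
Step 46. [r8c5∈{1}] r8c5 has the single candidate 1, so r8c5=1.
Step 47. [r9c8∈{2}] nothing but 2 survives at r9c8, so r9c8=2.
Step 48. [r9c2∈{3}] r9c2 is down to just 3. So r9c2=3.
Step 49. [r9c5∈{6}] r9c5's peers cover all but 6 ⇒ r9c5=6.

Answer: 3 6 9 1 8 4 2 7 5 / 4 5 1 3 2 7 9 6 8 / 7 2 8 5 9 6 4 3 1 / 6 4 3 8 7 1 5 9 2 / 1 9 5 6 3 2 7 8 4 / 8 7 2 4 5 9 6 1 3 / 9 1 6 2 4 3 8 5 7 / 2 8 7 9 1 5 3 4 6 / 5 3 4 7 6 8 1 2 9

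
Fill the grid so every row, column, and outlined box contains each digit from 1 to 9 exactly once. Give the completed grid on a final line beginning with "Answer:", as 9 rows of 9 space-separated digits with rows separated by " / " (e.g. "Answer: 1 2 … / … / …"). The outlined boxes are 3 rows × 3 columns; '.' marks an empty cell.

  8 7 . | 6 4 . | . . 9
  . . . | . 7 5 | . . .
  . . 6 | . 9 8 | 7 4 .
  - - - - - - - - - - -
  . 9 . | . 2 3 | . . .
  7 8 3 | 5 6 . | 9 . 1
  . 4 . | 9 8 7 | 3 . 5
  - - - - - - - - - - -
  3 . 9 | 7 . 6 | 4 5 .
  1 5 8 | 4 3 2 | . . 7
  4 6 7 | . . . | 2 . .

Step 1. [r9c8∈{1,3,8,9}] 1 has one home in box 9: r9c8. So r9c8=1.
Step 2. [r1c8∈{2,3}] r1c8 is the only open cell in row 1 admitting 3, so r1c8=3.
Step 3. [r1c3∈{1,2,5}] across row 1, 2 lands solely at r1c3 ⇒ r1c3=2.
Step 4. [r7c9∈{8}] nothing but 8 survives at r7c9. So r7c9=8.
Step 5. [r1c6∈{1}] nothing but 1 survives at r1c6, so r1c6=1.
Step 6. [r2c7∈{1,6,8}] r2c7 is the only open cell in col 7 admitting 1 ⇒ r2c7=1.
Step 7. [r3c9∈{2}] r3c9 has the single candidate 2 ⇒ r3c9=2.
Step 8. [r6c1∈{2,6}] r6c1 is the only open cell in col 1 admitting 2 ⇒ r6c1=2.
Step 9. [r6c8∈{6}] r6c8 is down to just 6 ⇒ r6c8=6.
Step 10. [r4c3∈{1,5}] 5 has one home in col 3: r4c3. So r4c3=5.
Step 11. [r3c4∈{3}] only 3 remains possible at r3c4, so r3c4=3.
Step 12. [r4c7∈{8}] only 8 remains possible at r4c7, so r4c7=8.
Step 13. [r2c2∈{3}] only 3 remains possible at r2c2 ⇒ r2c2=3.
Step 14. [r9c6∈{9}] nothing but 9 survives at r9c6 ⇒ r9c6=9.
Step 15. [r2c4∈{2}] only 2 remains possible at r2c4. So r2c4=2.
Step 16. [r2c1∈{9}] r2c1 is down to just 9, so r2c1=9.
Step 17. [r3c1∈{5}] only 5 remains possible at r3c1 ⇒ r3c1=5.
Step 18. [r5c8∈{2}] r5c8 has the single candidate 2 ⇒ r5c8=2.
Step 19. [r8c7∈{6}] r8c7 is down to just 6 ⇒ r8c7=6.
Step 20. [r7c5∈{1}] r7c5 is down to just 1. So r7c5=1.
Step 21. [r6c3∈{1}] r6c3's peers cover all but 1. So r6c3=1.
Step 22. [r9c9∈{3}] r9c9 has the single candidate 3 ⇒ r9c9=3.
Step 23. [r2c3∈{4}] r2c3 has the single candidate 4. So r2c3=4.
Step 24. [r7c2∈{2}] r7c2 has the single candidate 2. So r7c2=2.
Step 25. [r2c9∈{6}] nothing but 6 survives at r2c9 ⇒ r2c9=6.
Step 26. [r2c8∈{8}] r2c8 is down to just 8 ⇒ r2c8=8.
Step 27. [r9c5∈{5}] r9c5's peers cover all but 5, so r9c5=5.
Step 28. [r8c8∈{9}] only 9 remains possible at r8c8, so r8c8=9.
Step 29. [r1c7∈{5}] only 5 remains possible at r1c7, so r1c7=5.
Step 30. [r3c2∈{1}] r3c2 has the single candidate 1, so r3c2=1.
Step 31. [r5c6∈{4}] r5c6's peers cover all but 4. So r5c6=4.
Step 32. [r4c1∈{6}] only 6 remains possible at r4c1, so r4c1=6.
Step 33. [r4c8∈{7}] nothing but 7 survives at r4c8 ⇒ r4c8=7.
Step 34. [r4c4∈{1}] r4c4 has the single candidate 1. So r4c4=1.
Step 35. [r9c4∈{8}] r9c4 is down to just 8. So r9c4=8.
Step 36. [r4c9∈{4}] r4c9 is down to just 4, so r4c9=4.

Answer: 8 7 2 6 4 1 5 3 9 / 9 3 4 2 7 5 1 8 6 / 5 1 6 3 9 8 7 4 2 / 6 9 5 1 2 3 8 7 4 / 7 8 3 5 6 4 9 2 1 / 2 4 1 9 8 7 3 6 5 / 3 2 9 7 1 6 4 5 8 / 1 5 8 4 3 2 6 9 7 / 4 6 7 8 5 9 2 1 3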